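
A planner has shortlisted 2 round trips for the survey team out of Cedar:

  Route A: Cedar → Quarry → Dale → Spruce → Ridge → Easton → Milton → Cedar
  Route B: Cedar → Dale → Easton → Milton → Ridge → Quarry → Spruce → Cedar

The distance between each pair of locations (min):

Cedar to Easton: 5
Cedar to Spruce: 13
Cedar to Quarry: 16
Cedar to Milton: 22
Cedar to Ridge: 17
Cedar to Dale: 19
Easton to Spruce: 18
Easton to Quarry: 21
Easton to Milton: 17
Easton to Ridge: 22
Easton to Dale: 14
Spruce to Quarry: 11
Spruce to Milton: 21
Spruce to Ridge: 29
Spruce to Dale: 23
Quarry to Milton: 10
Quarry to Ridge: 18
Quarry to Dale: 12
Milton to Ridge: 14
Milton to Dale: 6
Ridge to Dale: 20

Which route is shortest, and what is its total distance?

Route A: 16 + 12 + 23 + 29 + 22 + 17 + 22 = 141
Route B: 19 + 14 + 17 + 14 + 18 + 11 + 13 = 106

Shortest is Route B, total 106 min.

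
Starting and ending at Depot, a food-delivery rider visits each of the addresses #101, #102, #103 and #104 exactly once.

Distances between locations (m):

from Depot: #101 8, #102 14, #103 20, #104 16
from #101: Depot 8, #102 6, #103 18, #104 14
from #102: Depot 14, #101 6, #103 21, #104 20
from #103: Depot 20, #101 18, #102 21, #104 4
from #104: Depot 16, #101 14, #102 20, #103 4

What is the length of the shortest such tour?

With 4 stops there are 4!/2 = 12 distinct round trips (a route and its reverse cost the same).
Depot-#101-#102-#103-#104-Depot: 8+6+21+4+16 = 55
Depot-#101-#102-#104-#103-Depot: 8+6+20+4+20 = 58
Depot-#101-#103-#102-#104-Depot: 8+18+21+20+16 = 83
Depot-#101-#103-#104-#102-Depot: 8+18+4+20+14 = 64
Depot-#101-#104-#102-#103-Depot: 8+14+20+21+20 = 83
Depot-#101-#104-#103-#102-Depot: 8+14+4+21+14 = 61
Depot-#102-#101-#103-#104-Depot: 14+6+18+4+16 = 58
Depot-#102-#101-#104-#103-Depot: 14+6+14+4+20 = 58
Depot-#102-#103-#101-#104-Depot: 14+21+18+14+16 = 83
Depot-#102-#104-#101-#103-Depot: 14+20+14+18+20 = 86
Depot-#103-#101-#102-#104-Depot: 20+18+6+20+16 = 80
Depot-#103-#102-#101-#104-Depot: 20+21+6+14+16 = 77
The minimum is 55.
One optimal route: Depot → #101 → #102 → #103 → #104 → Depot (or its reverse).

Shortest round trip = 55 m.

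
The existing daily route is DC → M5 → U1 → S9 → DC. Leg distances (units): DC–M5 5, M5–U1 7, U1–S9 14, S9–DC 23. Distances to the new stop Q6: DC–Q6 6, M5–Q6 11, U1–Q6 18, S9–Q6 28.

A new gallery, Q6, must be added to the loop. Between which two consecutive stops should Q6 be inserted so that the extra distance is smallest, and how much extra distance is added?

Adding 11 by placing Q6 on the S9–DC leg.

Insertion cost between consecutive stops i–j is d(i,Q6) + d(Q6,j) − d(i,j):
  between DC and M5: 6 + 11 − 5 = 12
  between M5 and U1: 11 + 18 − 7 = 22
  between U1 and S9: 18 + 28 − 14 = 32
  between S9 and DC: 28 + 6 − 23 = 11
Cheapest insertion is between S9 and DC, adding 11.
New total = 49 + 11 = 60.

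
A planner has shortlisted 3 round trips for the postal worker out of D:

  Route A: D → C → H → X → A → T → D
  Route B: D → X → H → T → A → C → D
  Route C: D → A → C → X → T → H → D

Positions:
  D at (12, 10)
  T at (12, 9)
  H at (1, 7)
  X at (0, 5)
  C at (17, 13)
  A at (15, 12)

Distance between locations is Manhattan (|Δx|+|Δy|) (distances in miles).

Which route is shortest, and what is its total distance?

Route A: 8 + 22 + 3 + 22 + 6 + 1 = 62
Route B: 17 + 3 + 13 + 6 + 3 + 8 = 50
Route C: 5 + 3 + 25 + 16 + 13 + 14 = 76

Shortest is Route B, total 50 miles.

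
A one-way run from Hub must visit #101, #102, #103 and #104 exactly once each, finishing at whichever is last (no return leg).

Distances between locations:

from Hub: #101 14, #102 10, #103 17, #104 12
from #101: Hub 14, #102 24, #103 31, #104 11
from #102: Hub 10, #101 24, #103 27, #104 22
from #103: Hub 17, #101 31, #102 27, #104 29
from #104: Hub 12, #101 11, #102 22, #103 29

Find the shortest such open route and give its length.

There are 4! = 24 possible orderings.
Hub→#101→#102→#103→#104: 14+24+27+29 = 94
Hub→#101→#102→#104→#103: 14+24+22+29 = 89
Hub→#101→#103→#102→#104: 14+31+27+22 = 94
Hub→#101→#103→#104→#102: 14+31+29+22 = 96
Hub→#101→#104→#102→#103: 14+11+22+27 = 74
Hub→#101→#104→#103→#102: 14+11+29+27 = 81
Hub→#102→#101→#103→#104: 10+24+31+29 = 94
Hub→#102→#101→#104→#103: 10+24+11+29 = 74
Hub→#102→#103→#101→#104: 10+27+31+11 = 79
Hub→#102→#103→#104→#101: 10+27+29+11 = 77
Hub→#102→#104→#101→#103: 10+22+11+31 = 74
Hub→#102→#104→#103→#101: 10+22+29+31 = 92
Hub→#103→#101→#102→#104: 17+31+24+22 = 94
Hub→#103→#101→#104→#102: 17+31+11+22 = 81
… (10 more)
The minimum is 74.
One shortest path: Hub → #101 → #104 → #102 → #103.

Minimum one-way distance = 74.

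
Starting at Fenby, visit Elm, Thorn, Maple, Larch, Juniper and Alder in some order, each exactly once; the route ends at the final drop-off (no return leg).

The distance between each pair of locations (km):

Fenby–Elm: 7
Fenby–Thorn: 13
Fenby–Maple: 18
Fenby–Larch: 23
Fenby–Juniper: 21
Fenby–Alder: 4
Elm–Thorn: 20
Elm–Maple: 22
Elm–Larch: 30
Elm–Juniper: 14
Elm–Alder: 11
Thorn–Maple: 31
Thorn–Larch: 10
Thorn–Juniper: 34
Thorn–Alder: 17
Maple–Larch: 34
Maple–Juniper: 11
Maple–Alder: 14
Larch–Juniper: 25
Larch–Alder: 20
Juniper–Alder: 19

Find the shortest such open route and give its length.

Minimum one-way distance = 73 km.

There are 6! = 720 possible orderings.
Fenby→Elm→Thorn→Maple→Larch→Juniper→Alder: 7+20+31+34+25+19 = 136
Fenby→Elm→Thorn→Maple→Larch→Alder→Juniper: 7+20+31+34+20+19 = 131
Fenby→Elm→Thorn→Maple→Juniper→Larch→Alder: 7+20+31+11+25+20 = 114
Fenby→Elm→Thorn→Maple→Juniper→Alder→Larch: 7+20+31+11+19+20 = 108
Fenby→Elm→Thorn→Maple→Alder→Larch→Juniper: 7+20+31+14+20+25 = 117
Fenby→Elm→Thorn→Maple→Alder→Juniper→Larch: 7+20+31+14+19+25 = 116
Fenby→Elm→Thorn→Larch→Maple→Juniper→Alder: 7+20+10+34+11+19 = 101
Fenby→Elm→Thorn→Larch→Maple→Alder→Juniper: 7+20+10+34+14+19 = 104
… (712 more)
Fenby→Elm→Juniper→Maple→Alder→Thorn→Larch: 7+14+11+14+17+10 = 73  ← best
The minimum is 73.
One shortest path: Fenby → Elm → Juniper → Maple → Alder → Thorn → Larch.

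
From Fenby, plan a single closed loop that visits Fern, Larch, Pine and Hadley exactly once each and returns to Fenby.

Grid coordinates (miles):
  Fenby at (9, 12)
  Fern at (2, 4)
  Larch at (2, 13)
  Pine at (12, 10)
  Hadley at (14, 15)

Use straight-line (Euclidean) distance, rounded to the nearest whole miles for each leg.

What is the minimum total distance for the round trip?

Fenby-Fern-Larch-Pine-Hadley-Fenby: 11+9+10+5+6 = 41
Fenby-Fern-Larch-Hadley-Pine-Fenby: 11+9+12+5+4 = 41
Fenby-Fern-Pine-Larch-Hadley-Fenby: 11+12+10+12+6 = 51
Fenby-Fern-Pine-Hadley-Larch-Fenby: 11+12+5+12+7 = 47
Fenby-Fern-Hadley-Larch-Pine-Fenby: 11+16+12+10+4 = 53
Fenby-Fern-Hadley-Pine-Larch-Fenby: 11+16+5+10+7 = 49
Fenby-Larch-Fern-Pine-Hadley-Fenby: 7+9+12+5+6 = 39
Fenby-Larch-Fern-Hadley-Pine-Fenby: 7+9+16+5+4 = 41
Fenby-Larch-Pine-Fern-Hadley-Fenby: 7+10+12+16+6 = 51
Fenby-Larch-Hadley-Fern-Pine-Fenby: 7+12+16+12+4 = 51
Fenby-Pine-Fern-Larch-Hadley-Fenby: 4+12+9+12+6 = 43
Fenby-Pine-Larch-Fern-Hadley-Fenby: 4+10+9+16+6 = 45
The minimum is 39.
One optimal route: Fenby → Larch → Fern → Pine → Hadley → Fenby (or its reverse).

Shortest round trip = 39 miles.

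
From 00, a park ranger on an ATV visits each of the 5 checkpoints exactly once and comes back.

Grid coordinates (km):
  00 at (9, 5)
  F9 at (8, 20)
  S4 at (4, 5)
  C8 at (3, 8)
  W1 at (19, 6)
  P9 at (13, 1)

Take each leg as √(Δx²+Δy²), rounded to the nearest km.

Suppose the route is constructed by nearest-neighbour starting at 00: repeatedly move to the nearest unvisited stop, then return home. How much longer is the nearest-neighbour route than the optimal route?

From 00: S4=5, P9=6, C8=7, W1=10, F9=15 → choose S4 (5).
From S4: C8=3, P9=10, W1=15, F9=16 → choose C8 (3).
From C8: P9=12, F9=13, W1=16 → choose P9 (12).
From P9: W1=8, F9=20 → choose W1 (8).
From W1: F9=18 → choose F9 (18).
NN route 00 → S4 → C8 → P9 → W1 → F9 → 00 costs 61.
Optimal: 00 → S4 → C8 → F9 → W1 → P9 → 00 costs 53 (by enumerating all 60 distinct tours).
Excess = 61 − 53 = 8.

Excess over optimum: 8 km.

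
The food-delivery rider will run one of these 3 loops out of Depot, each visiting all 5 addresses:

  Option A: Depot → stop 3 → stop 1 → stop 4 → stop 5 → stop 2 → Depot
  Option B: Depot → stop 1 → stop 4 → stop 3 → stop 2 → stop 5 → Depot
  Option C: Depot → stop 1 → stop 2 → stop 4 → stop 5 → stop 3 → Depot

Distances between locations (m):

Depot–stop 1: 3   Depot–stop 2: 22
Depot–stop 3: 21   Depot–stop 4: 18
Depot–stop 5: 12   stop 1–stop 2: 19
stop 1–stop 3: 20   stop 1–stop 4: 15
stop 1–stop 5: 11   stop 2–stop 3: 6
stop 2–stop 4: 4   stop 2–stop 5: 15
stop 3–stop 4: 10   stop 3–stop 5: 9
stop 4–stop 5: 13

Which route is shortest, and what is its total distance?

Option A: 21 + 20 + 15 + 13 + 15 + 22 = 106
Option B: 3 + 15 + 10 + 6 + 15 + 12 = 61
Option C: 3 + 19 + 4 + 13 + 9 + 21 = 69

61 m — Option B is the shortest.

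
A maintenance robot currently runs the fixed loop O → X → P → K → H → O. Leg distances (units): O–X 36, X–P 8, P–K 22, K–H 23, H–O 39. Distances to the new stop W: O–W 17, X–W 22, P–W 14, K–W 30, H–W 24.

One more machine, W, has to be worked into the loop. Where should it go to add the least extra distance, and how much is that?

Insertion cost between consecutive stops i–j is d(i,W) + d(W,j) − d(i,j):
  between O and X: 17 + 22 − 36 = 3
  between X and P: 22 + 14 − 8 = 28
  between P and K: 14 + 30 − 22 = 22
  between K and H: 30 + 24 − 23 = 31
  between H and O: 24 + 17 − 39 = 2
Cheapest insertion is between H and O, adding 2.
New total = 128 + 2 = 130.

Adding 2 by placing W on the H–O leg.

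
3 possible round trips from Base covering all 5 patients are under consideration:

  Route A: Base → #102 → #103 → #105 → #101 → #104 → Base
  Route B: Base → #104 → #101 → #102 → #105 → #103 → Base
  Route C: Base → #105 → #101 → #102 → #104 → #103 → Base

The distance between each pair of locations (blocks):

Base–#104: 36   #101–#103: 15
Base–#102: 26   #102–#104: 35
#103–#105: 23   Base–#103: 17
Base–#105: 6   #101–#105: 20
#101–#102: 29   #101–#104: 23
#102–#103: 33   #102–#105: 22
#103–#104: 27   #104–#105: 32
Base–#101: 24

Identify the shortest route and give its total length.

Shortest is Route C, total 134 blocks.

Route A: 26 + 33 + 23 + 20 + 23 + 36 = 161
Route B: 36 + 23 + 29 + 22 + 23 + 17 = 150
Route C: 6 + 20 + 29 + 35 + 27 + 17 = 134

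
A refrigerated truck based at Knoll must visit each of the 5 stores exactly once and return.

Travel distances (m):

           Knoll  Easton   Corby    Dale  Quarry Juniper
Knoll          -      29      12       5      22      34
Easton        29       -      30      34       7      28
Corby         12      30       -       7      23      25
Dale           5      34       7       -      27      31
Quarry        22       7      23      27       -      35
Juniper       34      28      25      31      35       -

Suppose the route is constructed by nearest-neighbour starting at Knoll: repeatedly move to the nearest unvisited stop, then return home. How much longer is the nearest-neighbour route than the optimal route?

Knoll: Dale=5, Corby=12, Quarry=22, Easton=29, Juniper=34 ⇒ Dale
Dale: Corby=7, Quarry=27, Juniper=31, Easton=34 ⇒ Corby
Corby: Quarry=23, Juniper=25, Easton=30 ⇒ Quarry
Quarry: Easton=7, Juniper=35 ⇒ Easton
Easton: Juniper=28 ⇒ Juniper
NN route Knoll → Dale → Corby → Quarry → Easton → Juniper → Knoll costs 104.
Optimal: Knoll → Dale → Corby → Juniper → Easton → Quarry → Knoll costs 94 (by enumerating all 60 distinct tours).
Excess = 104 − 94 = 10.

10 m longer than the optimal tour.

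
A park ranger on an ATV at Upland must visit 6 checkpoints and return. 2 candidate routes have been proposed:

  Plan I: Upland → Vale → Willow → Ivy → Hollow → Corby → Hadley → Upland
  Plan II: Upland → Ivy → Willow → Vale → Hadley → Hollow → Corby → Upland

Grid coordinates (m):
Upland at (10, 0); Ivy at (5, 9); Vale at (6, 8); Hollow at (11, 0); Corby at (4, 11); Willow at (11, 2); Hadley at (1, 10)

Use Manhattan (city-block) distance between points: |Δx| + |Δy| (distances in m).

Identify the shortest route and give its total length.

Plan I: 12 + 11 + 13 + 15 + 18 + 4 + 19 = 92
Plan II: 14 + 13 + 11 + 7 + 20 + 18 + 17 = 100

92 m — Plan I is the shortest.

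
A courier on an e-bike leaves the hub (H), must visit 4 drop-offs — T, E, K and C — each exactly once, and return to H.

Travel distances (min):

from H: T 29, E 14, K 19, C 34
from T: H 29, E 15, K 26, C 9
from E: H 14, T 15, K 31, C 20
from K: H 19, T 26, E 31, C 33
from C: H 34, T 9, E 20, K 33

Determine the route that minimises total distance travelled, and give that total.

Shortest round trip = 88 min.

H-T-E-K-C-H: 29+15+31+33+34 = 142
H-T-E-C-K-H: 29+15+20+33+19 = 116
H-T-K-E-C-H: 29+26+31+20+34 = 140
H-T-K-C-E-H: 29+26+33+20+14 = 122
H-T-C-E-K-H: 29+9+20+31+19 = 108
H-T-C-K-E-H: 29+9+33+31+14 = 116
H-E-T-K-C-H: 14+15+26+33+34 = 122
H-E-T-C-K-H: 14+15+9+33+19 = 90
H-E-K-T-C-H: 14+31+26+9+34 = 114
H-E-C-T-K-H: 14+20+9+26+19 = 88
H-K-T-E-C-H: 19+26+15+20+34 = 114
H-K-E-T-C-H: 19+31+15+9+34 = 108
The minimum is 88.
One optimal route: H → E → C → T → K → H (or its reverse).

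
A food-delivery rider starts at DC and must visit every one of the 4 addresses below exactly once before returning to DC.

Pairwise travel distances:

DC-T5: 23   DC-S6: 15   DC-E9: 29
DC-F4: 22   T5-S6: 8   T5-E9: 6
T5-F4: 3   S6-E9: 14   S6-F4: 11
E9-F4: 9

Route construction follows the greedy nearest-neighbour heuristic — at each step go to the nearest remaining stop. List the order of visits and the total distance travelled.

64 along DC → S6 → T5 → F4 → E9 → DC.

At DC the remaining stops are S6 15, F4 22, T5 23, E9 29; go to S6.
At S6 the remaining stops are T5 8, F4 11, E9 14; go to T5.
At T5 the remaining stops are F4 3, E9 6; go to F4.
At F4 the remaining stops are E9 9; go to E9.
Return E9→DC: 29.
Total = 15 + 8 + 3 + 9 + 29 = 64.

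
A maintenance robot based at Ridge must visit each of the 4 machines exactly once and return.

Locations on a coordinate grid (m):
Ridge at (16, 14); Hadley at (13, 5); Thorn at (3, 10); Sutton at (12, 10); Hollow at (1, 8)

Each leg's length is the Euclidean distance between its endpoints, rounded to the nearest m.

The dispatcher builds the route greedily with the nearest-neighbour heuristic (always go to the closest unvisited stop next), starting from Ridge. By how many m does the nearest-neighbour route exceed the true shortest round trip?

The nearest-neighbour route is 2 m longer than optimal.

Ridge: Sutton=6, Hadley=9, Thorn=14, Hollow=16 ⇒ Sutton
Sutton: Hadley=5, Thorn=9, Hollow=11 ⇒ Hadley
Hadley: Thorn=11, Hollow=12 ⇒ Thorn
Thorn: Hollow=3 ⇒ Hollow
NN route Ridge → Sutton → Hadley → Thorn → Hollow → Ridge costs 41.
Optimal: Ridge → Hadley → Hollow → Thorn → Sutton → Ridge costs 39 (by enumerating all 12 distinct tours).
Excess = 41 − 39 = 2.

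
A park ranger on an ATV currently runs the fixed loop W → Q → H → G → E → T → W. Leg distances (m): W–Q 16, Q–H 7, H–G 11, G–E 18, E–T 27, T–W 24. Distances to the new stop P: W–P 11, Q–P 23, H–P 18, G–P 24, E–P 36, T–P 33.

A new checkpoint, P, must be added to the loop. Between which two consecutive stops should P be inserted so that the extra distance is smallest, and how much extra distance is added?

+18 m — insert P between W and Q.

Insertion cost between consecutive stops i–j is d(i,P) + d(P,j) − d(i,j):
  between W and Q: 11 + 23 − 16 = 18
  between Q and H: 23 + 18 − 7 = 34
  between H and G: 18 + 24 − 11 = 31
  between G and E: 24 + 36 − 18 = 42
  between E and T: 36 + 33 − 27 = 42
  between T and W: 33 + 11 − 24 = 20
Cheapest insertion is between W and Q, adding 18.
New total = 103 + 18 = 121.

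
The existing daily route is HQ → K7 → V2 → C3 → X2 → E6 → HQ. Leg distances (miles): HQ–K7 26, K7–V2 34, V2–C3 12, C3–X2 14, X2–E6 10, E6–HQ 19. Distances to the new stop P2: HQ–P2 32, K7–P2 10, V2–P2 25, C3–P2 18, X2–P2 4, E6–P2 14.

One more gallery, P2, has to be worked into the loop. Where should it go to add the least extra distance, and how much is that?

Insertion cost between consecutive stops i–j is d(i,P2) + d(P2,j) − d(i,j):
  between HQ and K7: 32 + 10 − 26 = 16
  between K7 and V2: 10 + 25 − 34 = 1
  between V2 and C3: 25 + 18 − 12 = 31
  between C3 and X2: 18 + 4 − 14 = 8
  between X2 and E6: 4 + 14 − 10 = 8
  between E6 and HQ: 14 + 32 − 19 = 27
Cheapest insertion is between K7 and V2, adding 1.
New total = 115 + 1 = 116.

Adding 1 miles by placing P2 on the K7–V2 leg.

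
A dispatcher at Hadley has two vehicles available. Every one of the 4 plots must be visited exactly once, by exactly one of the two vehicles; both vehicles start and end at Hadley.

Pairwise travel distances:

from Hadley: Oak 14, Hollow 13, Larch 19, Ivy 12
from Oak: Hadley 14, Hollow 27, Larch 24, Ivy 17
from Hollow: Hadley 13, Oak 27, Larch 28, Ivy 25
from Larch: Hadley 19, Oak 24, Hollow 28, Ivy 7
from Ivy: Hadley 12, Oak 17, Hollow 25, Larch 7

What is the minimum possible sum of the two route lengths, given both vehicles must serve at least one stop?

Minimum combined distance: 83.

There are 2^3 − 1 = 7 ways to divide the 4 stops into two non-empty groups. For each, the best each vehicle can do is its own shortest tour through its group:
  {Oak} + {Hollow, Larch, Ivy}: 28 + 60 = 88
  {Hollow} + {Oak, Larch, Ivy}: 26 + 57 = 83
  {Oak, Hollow} + {Larch, Ivy}: 54 + 38 = 92
  {Larch} + {Oak, Hollow, Ivy}: 38 + 69 = 107
  {Oak, Larch} + {Hollow, Ivy}: 57 + 50 = 107
  {Hollow, Larch} + {Oak, Ivy}: 60 + 43 = 103
  … (7 splits in total)
Best: vehicle 1 Hadley → Hollow → Hadley = 26; vehicle 2 Hadley → Oak → Larch → Ivy → Hadley = 57; combined 83.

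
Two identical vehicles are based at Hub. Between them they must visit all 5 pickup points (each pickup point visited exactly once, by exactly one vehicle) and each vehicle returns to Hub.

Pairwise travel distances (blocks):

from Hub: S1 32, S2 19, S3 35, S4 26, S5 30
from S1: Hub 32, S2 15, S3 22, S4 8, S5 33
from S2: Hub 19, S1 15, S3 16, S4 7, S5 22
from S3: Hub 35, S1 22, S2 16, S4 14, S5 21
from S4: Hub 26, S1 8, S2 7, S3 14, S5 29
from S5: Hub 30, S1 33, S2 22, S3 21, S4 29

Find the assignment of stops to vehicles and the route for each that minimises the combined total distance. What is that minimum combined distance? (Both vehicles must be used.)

143 blocks — the smallest possible combined total.

Check every non-empty split of the stops between the two vehicles; for each half take its own optimal tour:
  {S1} + {S2, S3, S4, S5}: 64 + 91 = 155
  {S2} + {S1, S3, S4, S5}: 38 + 105 = 143
  {S1, S2} + {S3, S4, S5}: 66 + 91 = 157
  {S3} + {S1, S2, S4, S5}: 70 + 97 = 167
  {S1, S3} + {S2, S4, S5}: 89 + 85 = 174
  {S2, S3} + {S1, S4, S5}: 70 + 97 = 167
  … (15 splits in total)
Best: vehicle 1 Hub → S2 → Hub = 38; vehicle 2 Hub → S1 → S4 → S3 → S5 → Hub = 105; combined 143.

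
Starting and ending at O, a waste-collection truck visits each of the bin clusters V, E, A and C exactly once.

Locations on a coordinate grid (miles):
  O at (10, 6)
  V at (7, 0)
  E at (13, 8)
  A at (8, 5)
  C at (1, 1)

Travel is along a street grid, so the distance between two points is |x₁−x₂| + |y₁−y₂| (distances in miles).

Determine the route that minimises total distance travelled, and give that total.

Minimum total distance: 40 miles.

There are 12 distinct closed tours to check (reversals are equivalent).
O→V→E→A→C→O: 9+14+8+11+14 = 56
O→V→E→C→A→O: 9+14+19+11+3 = 56
O→V→A→E→C→O: 9+6+8+19+14 = 56
O→V→A→C→E→O: 9+6+11+19+5 = 50
O→V→C→E→A→O: 9+7+19+8+3 = 46
O→V→C→A→E→O: 9+7+11+8+5 = 40
O→E→V→A→C→O: 5+14+6+11+14 = 50
O→E→V→C→A→O: 5+14+7+11+3 = 40
O→E→A→V→C→O: 5+8+6+7+14 = 40
O→E→C→V→A→O: 5+19+7+6+3 = 40
O→A→V→E→C→O: 3+6+14+19+14 = 56
O→A→E→V→C→O: 3+8+14+7+14 = 46
The minimum is 40.
One optimal route: O → V → C → A → E → O (or its reverse).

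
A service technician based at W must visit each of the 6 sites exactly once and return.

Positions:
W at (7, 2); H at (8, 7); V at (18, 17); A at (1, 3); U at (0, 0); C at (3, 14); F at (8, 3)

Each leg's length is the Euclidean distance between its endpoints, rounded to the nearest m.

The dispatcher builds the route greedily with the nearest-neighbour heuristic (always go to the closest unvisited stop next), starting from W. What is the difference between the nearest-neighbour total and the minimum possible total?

9 m longer than the optimal tour.

W: F=1, H=5, A=6, U=7, C=13, V=19 ⇒ F
F: H=4, A=7, U=9, C=12, V=17 ⇒ H
H: A=8, C=9, U=11, V=14 ⇒ A
A: U=3, C=11, V=22 ⇒ U
U: C=14, V=25 ⇒ C
C: V=15 ⇒ V
NN route W → F → H → A → U → C → V → W costs 64.
Optimal: W → U → A → C → V → H → F → W costs 55 (by enumerating all 360 distinct tours).
Excess = 64 − 55 = 9.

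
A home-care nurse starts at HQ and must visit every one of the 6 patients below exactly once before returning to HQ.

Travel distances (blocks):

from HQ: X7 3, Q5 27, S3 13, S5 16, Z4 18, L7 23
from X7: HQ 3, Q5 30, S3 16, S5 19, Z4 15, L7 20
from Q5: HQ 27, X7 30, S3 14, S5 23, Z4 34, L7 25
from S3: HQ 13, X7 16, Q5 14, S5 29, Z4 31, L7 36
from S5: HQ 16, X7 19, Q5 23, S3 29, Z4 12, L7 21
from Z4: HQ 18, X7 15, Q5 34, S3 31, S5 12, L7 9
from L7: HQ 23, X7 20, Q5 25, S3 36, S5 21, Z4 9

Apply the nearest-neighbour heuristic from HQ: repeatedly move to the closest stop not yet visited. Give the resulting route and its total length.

From HQ: distances to unvisited — X7=3, S3=13, S5=16, Z4=18, L7=23, Q5=27. Nearest is X7 (3).
From X7: distances to unvisited — Z4=15, S3=16, S5=19, L7=20, Q5=30. Nearest is Z4 (15).
From Z4: distances to unvisited — L7=9, S5=12, S3=31, Q5=34. Nearest is L7 (9).
From L7: distances to unvisited — S5=21, Q5=25, S3=36. Nearest is S5 (21).
From S5: distances to unvisited — Q5=23, S3=29. Nearest is Q5 (23).
From Q5: distances to unvisited — S3=14. Nearest is S3 (14).
Return S3→HQ: 13.
Total = 3 + 15 + 9 + 21 + 23 + 14 + 13 = 98.

98 blocks along HQ → X7 → Z4 → L7 → S5 → Q5 → S3 → HQ.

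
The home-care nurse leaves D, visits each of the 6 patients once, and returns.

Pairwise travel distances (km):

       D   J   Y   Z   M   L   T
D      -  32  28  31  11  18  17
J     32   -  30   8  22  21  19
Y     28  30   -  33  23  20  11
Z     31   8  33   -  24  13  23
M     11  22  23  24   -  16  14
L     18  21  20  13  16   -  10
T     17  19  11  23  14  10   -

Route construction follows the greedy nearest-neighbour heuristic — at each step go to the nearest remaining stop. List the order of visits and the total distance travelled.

114 km along D → M → T → L → Z → J → Y → D.

At D the remaining stops are M 11, T 17, L 18, Y 28, Z 31, J 32; go to M.
At M the remaining stops are T 14, L 16, J 22, Y 23, Z 24; go to T.
At T the remaining stops are L 10, Y 11, J 19, Z 23; go to L.
At L the remaining stops are Z 13, Y 20, J 21; go to Z.
At Z the remaining stops are J 8, Y 33; go to J.
At J the remaining stops are Y 30; go to Y.
Return Y→D: 28.
Total = 11 + 14 + 10 + 13 + 8 + 30 + 28 = 114.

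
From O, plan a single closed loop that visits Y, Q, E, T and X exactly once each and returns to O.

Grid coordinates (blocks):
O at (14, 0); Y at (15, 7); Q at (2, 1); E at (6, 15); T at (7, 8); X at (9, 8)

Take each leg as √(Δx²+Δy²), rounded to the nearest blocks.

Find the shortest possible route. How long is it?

Minimum total distance: 49 blocks.

There are 60 distinct closed tours to check (reversals are equivalent).
O-Y-Q-E-T-X-O: 7+14+15+7+2+9 = 54
O-Y-Q-E-X-T-O: 7+14+15+8+2+11 = 57
O-Y-Q-T-E-X-O: 7+14+9+7+8+9 = 54
O-Y-Q-T-X-E-O: 7+14+9+2+8+17 = 57
O-Y-Q-X-E-T-O: 7+14+10+8+7+11 = 57
O-Y-Q-X-T-E-O: 7+14+10+2+7+17 = 57
O-Y-E-Q-T-X-O: 7+12+15+9+2+9 = 54
O-Y-E-Q-X-T-O: 7+12+15+10+2+11 = 57
O-Y-E-T-Q-X-O: 7+12+7+9+10+9 = 54
O-Y-E-T-X-Q-O: 7+12+7+2+10+12 = 50
O-Y-E-X-Q-T-O: 7+12+8+10+9+11 = 57
O-Y-E-X-T-Q-O: 7+12+8+2+9+12 = 50
O-Y-T-Q-E-X-O: 7+8+9+15+8+9 = 56
O-Y-T-Q-X-E-O: 7+8+9+10+8+17 = 59
… (46 more)
O-Y-X-E-T-Q-O: 7+6+8+7+9+12 = 49  ← best
The minimum is 49.
One optimal route: O → Y → X → E → T → Q → O (or its reverse).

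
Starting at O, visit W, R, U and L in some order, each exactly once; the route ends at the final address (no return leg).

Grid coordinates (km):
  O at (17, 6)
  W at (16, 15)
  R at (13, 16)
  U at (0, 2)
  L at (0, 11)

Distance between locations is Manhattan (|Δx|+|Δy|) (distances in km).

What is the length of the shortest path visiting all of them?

There are 4! = 24 possible orderings.
O → W → R → U → L: 10+4+27+9 = 50
O → W → R → L → U: 10+4+18+9 = 41
O → W → U → R → L: 10+29+27+18 = 84
O → W → U → L → R: 10+29+9+18 = 66
O → W → L → R → U: 10+20+18+27 = 75
O → W → L → U → R: 10+20+9+27 = 66
O → R → W → U → L: 14+4+29+9 = 56
O → R → W → L → U: 14+4+20+9 = 47
O → R → U → W → L: 14+27+29+20 = 90
O → R → U → L → W: 14+27+9+20 = 70
O → R → L → W → U: 14+18+20+29 = 81
O → R → L → U → W: 14+18+9+29 = 70
O → U → W → R → L: 21+29+4+18 = 72
O → U → W → L → R: 21+29+20+18 = 88
… (10 more)
The minimum is 41.
One shortest path: O → W → R → L → U.

Shortest open route: 41 km.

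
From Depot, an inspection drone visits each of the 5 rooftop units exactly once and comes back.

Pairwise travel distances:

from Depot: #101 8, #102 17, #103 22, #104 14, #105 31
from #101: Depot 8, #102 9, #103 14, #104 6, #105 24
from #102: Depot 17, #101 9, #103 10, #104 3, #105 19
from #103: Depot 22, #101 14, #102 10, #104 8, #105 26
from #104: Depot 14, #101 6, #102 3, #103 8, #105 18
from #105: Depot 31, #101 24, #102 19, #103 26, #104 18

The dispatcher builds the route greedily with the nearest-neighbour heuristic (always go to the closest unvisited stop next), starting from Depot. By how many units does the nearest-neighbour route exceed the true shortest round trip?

Depot: #101=8, #104=14, #102=17, #103=22, #105=31 ⇒ #101
#101: #104=6, #102=9, #103=14, #105=24 ⇒ #104
#104: #102=3, #103=8, #105=18 ⇒ #102
#102: #103=10, #105=19 ⇒ #103
#103: #105=26 ⇒ #105
NN route Depot → #101 → #104 → #102 → #103 → #105 → Depot costs 84.
Optimal: Depot → #101 → #104 → #103 → #102 → #105 → Depot costs 82 (by enumerating all 60 distinct tours).
Excess = 84 − 82 = 2.

2 longer than the optimal tour.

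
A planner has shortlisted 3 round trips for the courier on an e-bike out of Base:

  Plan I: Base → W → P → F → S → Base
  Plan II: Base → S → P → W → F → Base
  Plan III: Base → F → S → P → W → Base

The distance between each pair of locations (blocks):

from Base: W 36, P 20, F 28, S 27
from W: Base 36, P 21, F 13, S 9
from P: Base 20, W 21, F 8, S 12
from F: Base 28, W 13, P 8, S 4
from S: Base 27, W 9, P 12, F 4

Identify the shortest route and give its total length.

Plan I: 36 + 21 + 8 + 4 + 27 = 96
Plan II: 27 + 12 + 21 + 13 + 28 = 101
Plan III: 28 + 4 + 12 + 21 + 36 = 101

96 blocks — Plan I is the shortest.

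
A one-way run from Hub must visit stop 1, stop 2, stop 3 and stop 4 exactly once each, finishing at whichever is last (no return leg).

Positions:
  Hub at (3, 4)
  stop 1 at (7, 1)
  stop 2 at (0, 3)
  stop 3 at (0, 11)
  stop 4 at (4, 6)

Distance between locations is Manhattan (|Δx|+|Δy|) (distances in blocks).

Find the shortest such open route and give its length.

28 blocks — the minimum one-way total.

There are 4! = 24 possible orderings.
Hub - stop 1 - stop 2 - stop 3 - stop 4: 7+9+8+9 = 33
Hub - stop 1 - stop 2 - stop 4 - stop 3: 7+9+7+9 = 32
Hub - stop 1 - stop 3 - stop 2 - stop 4: 7+17+8+7 = 39
Hub - stop 1 - stop 3 - stop 4 - stop 2: 7+17+9+7 = 40
Hub - stop 1 - stop 4 - stop 2 - stop 3: 7+8+7+8 = 30
Hub - stop 1 - stop 4 - stop 3 - stop 2: 7+8+9+8 = 32
Hub - stop 2 - stop 1 - stop 3 - stop 4: 4+9+17+9 = 39
Hub - stop 2 - stop 1 - stop 4 - stop 3: 4+9+8+9 = 30
Hub - stop 2 - stop 3 - stop 1 - stop 4: 4+8+17+8 = 37
Hub - stop 2 - stop 3 - stop 4 - stop 1: 4+8+9+8 = 29
Hub - stop 2 - stop 4 - stop 1 - stop 3: 4+7+8+17 = 36
Hub - stop 2 - stop 4 - stop 3 - stop 1: 4+7+9+17 = 37
Hub - stop 3 - stop 1 - stop 2 - stop 4: 10+17+9+7 = 43
Hub - stop 3 - stop 1 - stop 4 - stop 2: 10+17+8+7 = 42
… (10 more)
Hub - stop 4 - stop 1 - stop 2 - stop 3: 3+8+9+8 = 28  ← best
The minimum is 28.
One shortest path: Hub → stop 4 → stop 1 → stop 2 → stop 3.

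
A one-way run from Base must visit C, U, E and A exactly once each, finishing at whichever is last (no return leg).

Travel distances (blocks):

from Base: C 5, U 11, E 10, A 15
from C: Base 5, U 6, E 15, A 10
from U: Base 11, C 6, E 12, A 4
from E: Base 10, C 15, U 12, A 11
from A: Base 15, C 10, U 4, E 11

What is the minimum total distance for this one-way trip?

There are 4! = 24 possible orderings.
Base→C→U→E→A: 5+6+12+11 = 34
Base→C→U→A→E: 5+6+4+11 = 26
Base→C→E→U→A: 5+15+12+4 = 36
Base→C→E→A→U: 5+15+11+4 = 35
Base→C→A→U→E: 5+10+4+12 = 31
Base→C→A→E→U: 5+10+11+12 = 38
Base→U→C→E→A: 11+6+15+11 = 43
Base→U→C→A→E: 11+6+10+11 = 38
Base→U→E→C→A: 11+12+15+10 = 48
Base→U→E→A→C: 11+12+11+10 = 44
Base→U→A→C→E: 11+4+10+15 = 40
Base→U→A→E→C: 11+4+11+15 = 41
Base→E→C→U→A: 10+15+6+4 = 35
Base→E→C→A→U: 10+15+10+4 = 39
… (10 more)
The minimum is 26.
One shortest path: Base → C → U → A → E.

26 blocks — the minimum one-way total.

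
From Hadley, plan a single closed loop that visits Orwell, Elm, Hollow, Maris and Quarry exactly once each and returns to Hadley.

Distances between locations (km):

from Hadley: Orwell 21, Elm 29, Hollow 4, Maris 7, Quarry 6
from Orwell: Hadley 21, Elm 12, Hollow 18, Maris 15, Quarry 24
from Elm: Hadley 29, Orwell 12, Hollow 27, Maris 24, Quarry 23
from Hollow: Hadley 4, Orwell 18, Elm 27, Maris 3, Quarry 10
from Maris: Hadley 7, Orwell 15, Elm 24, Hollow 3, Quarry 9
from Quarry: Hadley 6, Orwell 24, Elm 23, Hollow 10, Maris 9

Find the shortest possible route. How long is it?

There are 60 distinct closed tours to check (reversals are equivalent).
Hadley → Orwell → Elm → Hollow → Maris → Quarry → Hadley: 21+12+27+3+9+6 = 78
Hadley → Orwell → Elm → Hollow → Quarry → Maris → Hadley: 21+12+27+10+9+7 = 86
Hadley → Orwell → Elm → Maris → Hollow → Quarry → Hadley: 21+12+24+3+10+6 = 76
Hadley → Orwell → Elm → Maris → Quarry → Hollow → Hadley: 21+12+24+9+10+4 = 80
Hadley → Orwell → Elm → Quarry → Hollow → Maris → Hadley: 21+12+23+10+3+7 = 76
Hadley → Orwell → Elm → Quarry → Maris → Hollow → Hadley: 21+12+23+9+3+4 = 72
Hadley → Orwell → Hollow → Elm → Maris → Quarry → Hadley: 21+18+27+24+9+6 = 105
Hadley → Orwell → Hollow → Elm → Quarry → Maris → Hadley: 21+18+27+23+9+7 = 105
Hadley → Orwell → Hollow → Maris → Elm → Quarry → Hadley: 21+18+3+24+23+6 = 95
Hadley → Orwell → Hollow → Maris → Quarry → Elm → Hadley: 21+18+3+9+23+29 = 103
Hadley → Orwell → Hollow → Quarry → Elm → Maris → Hadley: 21+18+10+23+24+7 = 103
Hadley → Orwell → Hollow → Quarry → Maris → Elm → Hadley: 21+18+10+9+24+29 = 111
Hadley → Orwell → Maris → Elm → Hollow → Quarry → Hadley: 21+15+24+27+10+6 = 103
Hadley → Orwell → Maris → Elm → Quarry → Hollow → Hadley: 21+15+24+23+10+4 = 97
… (46 more)
Hadley → Hollow → Maris → Orwell → Elm → Quarry → Hadley: 4+3+15+12+23+6 = 63  ← best
The minimum is 63.
One optimal route: Hadley → Hollow → Maris → Orwell → Elm → Quarry → Hadley (or its reverse).

Shortest round trip = 63 km.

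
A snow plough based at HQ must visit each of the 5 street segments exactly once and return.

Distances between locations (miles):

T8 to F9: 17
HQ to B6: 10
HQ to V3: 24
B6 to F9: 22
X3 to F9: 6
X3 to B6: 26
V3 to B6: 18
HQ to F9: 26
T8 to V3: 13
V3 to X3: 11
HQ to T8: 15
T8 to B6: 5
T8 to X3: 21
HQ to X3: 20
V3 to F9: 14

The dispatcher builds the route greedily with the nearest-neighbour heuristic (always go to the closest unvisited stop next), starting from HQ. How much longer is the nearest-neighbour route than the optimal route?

From HQ: B6=10, T8=15, X3=20, V3=24, F9=26 → choose B6 (10).
From B6: T8=5, V3=18, F9=22, X3=26 → choose T8 (5).
From T8: V3=13, F9=17, X3=21 → choose V3 (13).
From V3: X3=11, F9=14 → choose X3 (11).
From X3: F9=6 → choose F9 (6).
NN route HQ → B6 → T8 → V3 → X3 → F9 → HQ costs 71.
Optimal: HQ → X3 → F9 → V3 → T8 → B6 → HQ costs 68 (by enumerating all 60 distinct tours).
Excess = 71 − 68 = 3.

Excess over optimum: 3 miles.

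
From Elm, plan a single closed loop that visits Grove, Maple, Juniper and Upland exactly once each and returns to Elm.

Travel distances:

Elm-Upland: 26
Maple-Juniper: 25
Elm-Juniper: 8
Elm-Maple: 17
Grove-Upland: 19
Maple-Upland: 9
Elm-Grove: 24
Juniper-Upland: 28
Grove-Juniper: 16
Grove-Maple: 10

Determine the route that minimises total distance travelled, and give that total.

Elm→Grove→Maple→Juniper→Upland→Elm: 24+10+25+28+26 = 113
Elm→Grove→Maple→Upland→Juniper→Elm: 24+10+9+28+8 = 79
Elm→Grove→Juniper→Maple→Upland→Elm: 24+16+25+9+26 = 100
Elm→Grove→Juniper→Upland→Maple→Elm: 24+16+28+9+17 = 94
Elm→Grove→Upland→Maple→Juniper→Elm: 24+19+9+25+8 = 85
Elm→Grove→Upland→Juniper→Maple→Elm: 24+19+28+25+17 = 113
Elm→Maple→Grove→Juniper→Upland→Elm: 17+10+16+28+26 = 97
Elm→Maple→Grove→Upland→Juniper→Elm: 17+10+19+28+8 = 82
Elm→Maple→Juniper→Grove→Upland→Elm: 17+25+16+19+26 = 103
Elm→Maple→Upland→Grove→Juniper→Elm: 17+9+19+16+8 = 69
Elm→Juniper→Grove→Maple→Upland→Elm: 8+16+10+9+26 = 69
Elm→Juniper→Maple→Grove→Upland→Elm: 8+25+10+19+26 = 88
The minimum is 69.
One optimal route: Elm → Maple → Upland → Grove → Juniper → Elm (or its reverse).

Shortest round trip = 69.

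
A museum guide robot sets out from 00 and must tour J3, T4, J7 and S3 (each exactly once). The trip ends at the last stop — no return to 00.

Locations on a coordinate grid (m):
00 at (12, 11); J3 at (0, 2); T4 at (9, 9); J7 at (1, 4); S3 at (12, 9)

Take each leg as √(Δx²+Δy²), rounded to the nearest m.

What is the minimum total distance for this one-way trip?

There are 4! = 24 possible orderings.
00 → J3 → T4 → J7 → S3: 15+11+9+12 = 47
00 → J3 → T4 → S3 → J7: 15+11+3+12 = 41
00 → J3 → J7 → T4 → S3: 15+2+9+3 = 29
00 → J3 → J7 → S3 → T4: 15+2+12+3 = 32
00 → J3 → S3 → T4 → J7: 15+14+3+9 = 41
00 → J3 → S3 → J7 → T4: 15+14+12+9 = 50
00 → T4 → J3 → J7 → S3: 4+11+2+12 = 29
00 → T4 → J3 → S3 → J7: 4+11+14+12 = 41
00 → T4 → J7 → J3 → S3: 4+9+2+14 = 29
00 → T4 → J7 → S3 → J3: 4+9+12+14 = 39
00 → T4 → S3 → J3 → J7: 4+3+14+2 = 23
00 → T4 → S3 → J7 → J3: 4+3+12+2 = 21
00 → J7 → J3 → T4 → S3: 13+2+11+3 = 29
00 → J7 → J3 → S3 → T4: 13+2+14+3 = 32
… (10 more)
00 → S3 → T4 → J7 → J3: 2+3+9+2 = 16  ← best
The minimum is 16.
One shortest path: 00 → S3 → T4 → J7 → J3.

Shortest open route: 16 m.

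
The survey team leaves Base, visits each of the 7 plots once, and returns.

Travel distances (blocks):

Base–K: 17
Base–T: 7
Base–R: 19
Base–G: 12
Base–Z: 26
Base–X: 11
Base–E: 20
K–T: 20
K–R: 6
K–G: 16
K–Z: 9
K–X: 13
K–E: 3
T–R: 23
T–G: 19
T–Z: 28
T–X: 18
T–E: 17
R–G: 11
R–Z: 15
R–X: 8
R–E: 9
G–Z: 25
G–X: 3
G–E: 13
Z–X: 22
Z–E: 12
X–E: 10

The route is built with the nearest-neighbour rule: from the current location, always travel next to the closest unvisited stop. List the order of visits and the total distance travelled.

Base → [T:7 / X:11 / G:12 / K:17 / R:19 / E:20 / Z:26] → T (7)
T → [E:17 / X:18 / G:19 / K:20 / R:23 / Z:28] → E (17)
E → [K:3 / R:9 / X:10 / Z:12 / G:13] → K (3)
K → [R:6 / Z:9 / X:13 / G:16] → R (6)
R → [X:8 / G:11 / Z:15] → X (8)
X → [G:3 / Z:22] → G (3)
G → [Z:25] → Z (25)
Return Z→Base: 26.
Total = 7 + 17 + 3 + 6 + 8 + 3 + 25 + 26 = 95.

Total distance 95 blocks via the nearest-neighbour route Base → T → E → K → R → X → G → Z → Base.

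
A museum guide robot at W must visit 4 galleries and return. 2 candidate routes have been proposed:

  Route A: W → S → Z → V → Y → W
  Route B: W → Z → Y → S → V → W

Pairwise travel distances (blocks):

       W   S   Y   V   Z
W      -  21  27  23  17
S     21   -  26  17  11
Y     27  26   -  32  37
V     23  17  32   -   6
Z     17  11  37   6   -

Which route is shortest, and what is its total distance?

Route A: 21 + 11 + 6 + 32 + 27 = 97
Route B: 17 + 37 + 26 + 17 + 23 = 120

97 blocks — Route A is the shortest.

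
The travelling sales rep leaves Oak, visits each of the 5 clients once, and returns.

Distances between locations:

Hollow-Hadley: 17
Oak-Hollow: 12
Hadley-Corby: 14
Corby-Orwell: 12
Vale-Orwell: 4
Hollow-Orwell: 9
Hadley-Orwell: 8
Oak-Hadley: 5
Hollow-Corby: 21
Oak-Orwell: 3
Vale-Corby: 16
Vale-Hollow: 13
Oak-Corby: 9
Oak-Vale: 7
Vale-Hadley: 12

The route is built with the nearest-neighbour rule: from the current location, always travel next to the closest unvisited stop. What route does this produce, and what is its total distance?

66 along Oak → Orwell → Vale → Hadley → Corby → Hollow → Oak.

Oak → [Orwell:3 / Hadley:5 / Vale:7 / Corby:9 / Hollow:12] → Orwell (3)
Orwell → [Vale:4 / Hadley:8 / Hollow:9 / Corby:12] → Vale (4)
Vale → [Hadley:12 / Hollow:13 / Corby:16] → Hadley (12)
Hadley → [Corby:14 / Hollow:17] → Corby (14)
Corby → [Hollow:21] → Hollow (21)
Return Hollow→Oak: 12.
Total = 3 + 4 + 12 + 14 + 21 + 12 = 66.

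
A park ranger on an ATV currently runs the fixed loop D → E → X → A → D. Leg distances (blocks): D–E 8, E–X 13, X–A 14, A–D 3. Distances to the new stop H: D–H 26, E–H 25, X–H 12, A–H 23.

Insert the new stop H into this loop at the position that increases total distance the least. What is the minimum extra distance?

Insertion cost between consecutive stops i–j is d(i,H) + d(H,j) − d(i,j):
  between D and E: 26 + 25 − 8 = 43
  between E and X: 25 + 12 − 13 = 24
  between X and A: 12 + 23 − 14 = 21
  between A and D: 23 + 26 − 3 = 46
Cheapest insertion is between X and A, adding 21.
New total = 38 + 21 = 59.

Adding 21 blocks by placing H on the X–A leg.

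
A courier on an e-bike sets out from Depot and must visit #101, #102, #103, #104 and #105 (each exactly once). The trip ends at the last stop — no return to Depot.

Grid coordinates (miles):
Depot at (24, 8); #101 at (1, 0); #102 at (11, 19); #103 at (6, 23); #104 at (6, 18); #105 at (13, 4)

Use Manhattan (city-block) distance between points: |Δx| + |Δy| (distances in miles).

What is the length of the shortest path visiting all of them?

There are 5! = 120 possible orderings.
Depot - #101 - #102 - #103 - #104 - #105: 31+29+9+5+21 = 95
Depot - #101 - #102 - #103 - #105 - #104: 31+29+9+26+21 = 116
Depot - #101 - #102 - #104 - #103 - #105: 31+29+6+5+26 = 97
Depot - #101 - #102 - #104 - #105 - #103: 31+29+6+21+26 = 113
Depot - #101 - #102 - #105 - #103 - #104: 31+29+17+26+5 = 108
Depot - #101 - #102 - #105 - #104 - #103: 31+29+17+21+5 = 103
Depot - #101 - #103 - #102 - #104 - #105: 31+28+9+6+21 = 95
Depot - #101 - #103 - #102 - #105 - #104: 31+28+9+17+21 = 106
Depot - #101 - #103 - #104 - #102 - #105: 31+28+5+6+17 = 87
Depot - #101 - #103 - #104 - #105 - #102: 31+28+5+21+17 = 102
Depot - #101 - #103 - #105 - #102 - #104: 31+28+26+17+6 = 108
Depot - #101 - #103 - #105 - #104 - #102: 31+28+26+21+6 = 112
Depot - #101 - #104 - #102 - #103 - #105: 31+23+6+9+26 = 95
Depot - #101 - #104 - #102 - #105 - #103: 31+23+6+17+26 = 103
… (106 more)
Depot - #105 - #101 - #104 - #103 - #102: 15+16+23+5+9 = 68  ← best
The minimum is 68.
One shortest path: Depot → #105 → #101 → #104 → #103 → #102.

Shortest open route: 68 miles.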